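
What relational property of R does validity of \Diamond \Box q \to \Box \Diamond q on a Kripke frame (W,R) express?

Suppose ◇□q→□◇q is valid. Take Rxy, Rxz and set V(q)={w : Ryw}. Then □q at y so ◇□q at x, so □◇q at x, so ◇q at z, giving w with Rzw and Ryw.
The converse is a direct semantic check.
Frame condition: \forall x \forall y \forall z (Rxy \wedge Rxz \to \exists w (Ryw \wedge Rzw)).

convergence: \forall x \forall y \forall z (Rxy \wedge Rxz \to \exists w (Ryw \wedge Rzw))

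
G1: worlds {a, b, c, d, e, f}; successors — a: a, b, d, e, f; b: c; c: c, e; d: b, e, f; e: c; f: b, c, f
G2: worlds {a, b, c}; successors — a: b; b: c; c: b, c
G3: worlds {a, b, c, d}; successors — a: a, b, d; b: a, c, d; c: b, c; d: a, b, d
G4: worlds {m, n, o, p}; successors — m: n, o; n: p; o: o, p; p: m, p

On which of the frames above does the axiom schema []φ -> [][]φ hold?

This is the axiom for transitivity; its first-order frame correspondent is forall x forall y forall z (Rxy & Ryz -> Rxz).
G1: fails — Rbc and Rce but not Rbe.
G2: fails — Rab and Rbc but not Rac.
G3: fails — Rbc and Rcb but not Rbb.
G4: fails — Rop and Rpm but not Rom.
Valid on no frame.

none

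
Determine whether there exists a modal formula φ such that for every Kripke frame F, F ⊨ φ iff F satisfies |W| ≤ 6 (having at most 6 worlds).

If a class were modally definable it would be closed under disjoint unions (Goldblatt–Thomason).
Any modal formula valid on each of 7 disjoint one-world frames is valid on their disjoint union (validity is preserved under disjoint unions). Each one-world frame has |W|=1≤6, but the union has |W|=7.
So the class is not modally definable.

Not definable by any modal formula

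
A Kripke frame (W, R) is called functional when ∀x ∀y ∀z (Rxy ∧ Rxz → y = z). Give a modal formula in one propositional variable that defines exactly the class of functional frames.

◇r → □r

This is partial functionality; the standard corresponding axiom is CD: ◇r → □r.
Suppose ◇r→□r is valid. Take Rxy, Rxz and set V(r)={y}. Then ◇r at x, so □r at x, so r at z, i.e. z=y.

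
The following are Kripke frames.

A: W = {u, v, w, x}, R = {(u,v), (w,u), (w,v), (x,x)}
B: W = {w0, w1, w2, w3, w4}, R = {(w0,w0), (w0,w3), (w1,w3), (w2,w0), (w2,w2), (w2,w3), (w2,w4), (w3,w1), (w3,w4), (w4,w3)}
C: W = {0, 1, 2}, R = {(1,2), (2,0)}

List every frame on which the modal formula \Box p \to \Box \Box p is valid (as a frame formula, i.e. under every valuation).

A

This is the axiom for transitivity; its first-order frame correspondent is \forall x \forall y \forall z (Rxy \wedge Ryz \to Rxz).
A: holds.
B: fails — Rw3w1 and Rw1w3 but not Rw3w3.
C: fails — R12 and R20 but not R10.
Valid on: A.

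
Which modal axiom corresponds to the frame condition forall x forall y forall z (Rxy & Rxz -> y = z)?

The condition is partial functionality. The CD schema ◇r → □r defines it.

◇r → □r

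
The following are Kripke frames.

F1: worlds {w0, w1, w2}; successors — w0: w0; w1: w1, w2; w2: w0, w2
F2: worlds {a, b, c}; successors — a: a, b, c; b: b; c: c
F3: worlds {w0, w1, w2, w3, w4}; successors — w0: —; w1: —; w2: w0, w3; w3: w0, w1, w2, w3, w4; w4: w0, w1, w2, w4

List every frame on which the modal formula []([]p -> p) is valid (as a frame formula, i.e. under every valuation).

The schema corresponds to shift-reflexivity: forall x forall y (Rxy -> Ryy).
F1: ✓.
F2: ✓.
F3: fails — Rw3w1 but not Rw1w1.
Valid on: F1, F2.

F1, F2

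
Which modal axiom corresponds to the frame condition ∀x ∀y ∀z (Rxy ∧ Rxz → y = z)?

A defining formula is ◇ψ → □ψ (the CD axiom).
Suppose ◇ψ→□ψ is valid. Take Rxy, Rxz and set V(ψ)={y}. Then ◇ψ at x, so □ψ at x, so ψ at z, i.e. z=y.

◇ψ → □ψ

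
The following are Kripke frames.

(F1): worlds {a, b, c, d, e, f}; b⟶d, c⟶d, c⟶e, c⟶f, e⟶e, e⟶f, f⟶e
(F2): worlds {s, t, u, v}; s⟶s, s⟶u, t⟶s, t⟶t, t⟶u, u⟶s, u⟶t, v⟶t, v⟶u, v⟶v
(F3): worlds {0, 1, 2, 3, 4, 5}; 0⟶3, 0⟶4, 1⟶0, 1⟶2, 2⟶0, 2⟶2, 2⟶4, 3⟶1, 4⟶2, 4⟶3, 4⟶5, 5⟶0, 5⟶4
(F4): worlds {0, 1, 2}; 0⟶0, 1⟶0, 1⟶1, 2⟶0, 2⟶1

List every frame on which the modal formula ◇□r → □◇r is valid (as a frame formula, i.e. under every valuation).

This is the axiom for convergence; its first-order frame correspondent is ∀x ∀y ∀z (Rxy ∧ Rxz → ∃w (Ryw ∧ Rzw)).
(F1): fails — Rbd and Rbd but d and d have no common successor.
(F2): holds.
(F3): fails — R04 and R03 but 4 and 3 have no common successor.
(F4): holds.

(F2), (F4)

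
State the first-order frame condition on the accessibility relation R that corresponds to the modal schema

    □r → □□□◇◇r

∀x ∀z (xR³z → ∃w (xRw ∧ zR²w))

This is a Sahlqvist (Geach-type) schema ◇^0□^1r → □^3◇^2r.
Minimal-valuation argument: fix x; take any y with xR^0y and any z with xR^3z. Set V(r) to the set of worlds R-reachable from y in exactly 1 step. Then □^1r holds at y, so the antecedent holds at x; validity forces ◇^2r at z, giving a w with zR^2w and yR^1w.
First-order correspondent: ∀x ∀z (xR³z → ∃w (xRw ∧ zR²w)).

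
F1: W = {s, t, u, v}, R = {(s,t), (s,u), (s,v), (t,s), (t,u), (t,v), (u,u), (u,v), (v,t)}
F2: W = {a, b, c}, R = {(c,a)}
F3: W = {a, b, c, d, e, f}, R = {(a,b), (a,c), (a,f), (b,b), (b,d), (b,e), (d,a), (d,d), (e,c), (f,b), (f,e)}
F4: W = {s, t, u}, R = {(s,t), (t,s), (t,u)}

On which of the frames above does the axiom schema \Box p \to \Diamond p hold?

Frame correspondent (Sahlqvist): \forall x \exists y Rxy — i.e. seriality.
F1: ✓.
F2: fails — world a has no successor.
F3: fails — world c has no successor.
F4: fails — world u has no successor.

F1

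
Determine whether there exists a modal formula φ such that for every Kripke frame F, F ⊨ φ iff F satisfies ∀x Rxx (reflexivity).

Definable; □p → p defines it

This is a Sahlqvist condition; the T axiom □p → p defines it.
Suppose □p→p is valid. At any x set V(p)={w : Rxw}. Then □p holds at x, so p holds at x, i.e. Rxx.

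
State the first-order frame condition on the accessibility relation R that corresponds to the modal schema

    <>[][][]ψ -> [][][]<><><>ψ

This is a Sahlqvist (Geach-type) schema ◇^1□^3ψ → □^3◇^3ψ.
Minimal-valuation argument: fix x; take any y with xR^1y and any z with xR^3z. Set V(ψ) to the set of worlds R-reachable from y in exactly 3 steps. Then □^3ψ holds at y, so the antecedent holds at x; validity forces ◇^3ψ at z, giving a w with zR^3w and yR^3w.
First-order correspondent: forall x forall y forall z ((xRy & x R^3 z) -> exists w (y R^3 w & z R^3 w)).

forall x forall y forall z ((xRy & x R^3 z) -> exists w (y R^3 w & z R^3 w))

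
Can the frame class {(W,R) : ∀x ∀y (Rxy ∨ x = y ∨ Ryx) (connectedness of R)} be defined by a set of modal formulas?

Modal frame validity is preserved under disjoint unions.
Take 4 disjoint single-world reflexive frames: each is trivially connected, but their disjoint union has 4 worlds with no edge between distinct components, so it is not connected.
So the class is not modally definable.

Not modally definable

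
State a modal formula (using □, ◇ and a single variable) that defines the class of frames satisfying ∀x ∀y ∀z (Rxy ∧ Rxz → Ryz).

◇p → □◇p

This is the Euclidean property; the standard corresponding axiom is 5: ◇p → □◇p.
Suppose ◇p→□◇p is valid. Take Rxy, Rxz and set V(p)={y}. Then ◇p at x, so □◇p at x, so ◇p at z, so some w with Rzw has p; w=y, i.e. Rzy. By symmetry of the argument, Ryz.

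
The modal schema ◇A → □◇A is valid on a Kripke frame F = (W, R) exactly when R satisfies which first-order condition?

Suppose ◇A→□◇A is valid. Take Rxy, Rxz and set V(A)={y}. Then ◇A at x, so □◇A at x, so ◇A at z, so some w with Rzw has A; w=y, i.e. Rzy. By symmetry of the argument, Ryz.

the Euclidean property: ∀x ∀y ∀z (Rxy ∧ Rxz → Ryz)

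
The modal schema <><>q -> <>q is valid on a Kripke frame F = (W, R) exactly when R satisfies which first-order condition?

Transitivity

This schema is equivalent to the 4 axiom □q → □□q.
It corresponds to transitivity: forall x forall y forall z (Rxy & Ryz -> Rxz).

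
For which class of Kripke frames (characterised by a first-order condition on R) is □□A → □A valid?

density: ∀x ∀y (Rxy → ∃z (Rxz ∧ Rzy))

This is the C4 axiom.
It corresponds to density: ∀x ∀y (Rxy → ∃z (Rxz ∧ Rzy)).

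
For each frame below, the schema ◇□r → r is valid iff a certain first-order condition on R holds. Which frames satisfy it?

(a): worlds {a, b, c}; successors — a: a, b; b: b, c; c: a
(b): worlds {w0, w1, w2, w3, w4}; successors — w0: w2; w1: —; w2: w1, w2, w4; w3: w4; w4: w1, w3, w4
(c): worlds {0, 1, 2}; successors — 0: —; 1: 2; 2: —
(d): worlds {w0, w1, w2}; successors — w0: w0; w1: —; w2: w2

The schema corresponds to symmetry: ∀x ∀y (Rxy → Ryx).
(a): fails — Rbc but not Rcb.
(b): fails — Rw2w4 but not Rw4w2.
(c): fails — R12 but not R21.
(d): ✓.

(d)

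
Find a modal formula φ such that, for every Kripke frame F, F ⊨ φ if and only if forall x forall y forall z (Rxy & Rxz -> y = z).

A defining formula is ◇s → □s (the CD axiom).
Suppose ◇s→□s is valid. Take Rxy, Rxz and set V(s)={y}. Then ◇s at x, so □s at x, so s at z, i.e. z=y.

◇s → □s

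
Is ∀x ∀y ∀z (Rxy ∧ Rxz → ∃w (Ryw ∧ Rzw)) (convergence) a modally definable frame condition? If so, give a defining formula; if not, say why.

Definable; ◇□q → □◇q defines it

Yes: it is convergence, defined by the .2 schema ◇□q → □◇q.
Suppose ◇□q→□◇q is valid. Take Rxy, Rxz and set V(q)={w : Ryw}. Then □q at y so ◇□q at x, so □◇q at x, so ◇q at z, giving w with Rzw and Ryw.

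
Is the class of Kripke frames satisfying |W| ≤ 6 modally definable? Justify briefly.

Not definable by any modal formula

Modal frame validity is preserved under disjoint unions.
Any modal formula valid on each of 7 disjoint one-world frames is valid on their disjoint union (validity is preserved under disjoint unions). Each one-world frame has |W|=1≤6, but the union has |W|=7.
So the class is not modally definable.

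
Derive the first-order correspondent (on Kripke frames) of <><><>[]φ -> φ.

This is a Sahlqvist (Geach-type) schema ◇^3□^1φ → □^0◇^0φ.
First-order correspondent: forall x forall y (x R^3 y -> exists w (yRw & x = w)).

forall x forall y (x R^3 y -> exists w (yRw & x = w))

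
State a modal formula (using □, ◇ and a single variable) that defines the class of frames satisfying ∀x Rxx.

□q → q

A defining formula is □q → q (the T axiom).
Suppose □q→q is valid. At any x set V(q)={w : Rxw}. Then □q holds at x, so q holds at x, i.e. Rxx.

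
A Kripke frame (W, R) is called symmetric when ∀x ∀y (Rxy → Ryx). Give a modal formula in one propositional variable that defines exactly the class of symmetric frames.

r → □◇r

This is symmetry; the standard corresponding axiom is B: r → □◇r.
Suppose r→□◇r is valid. Take Rxy and set V(r)={x}. Then r at x, so □◇r at x, so ◇r at y, so some z with Ryz has r; z=x, i.e. Ryx.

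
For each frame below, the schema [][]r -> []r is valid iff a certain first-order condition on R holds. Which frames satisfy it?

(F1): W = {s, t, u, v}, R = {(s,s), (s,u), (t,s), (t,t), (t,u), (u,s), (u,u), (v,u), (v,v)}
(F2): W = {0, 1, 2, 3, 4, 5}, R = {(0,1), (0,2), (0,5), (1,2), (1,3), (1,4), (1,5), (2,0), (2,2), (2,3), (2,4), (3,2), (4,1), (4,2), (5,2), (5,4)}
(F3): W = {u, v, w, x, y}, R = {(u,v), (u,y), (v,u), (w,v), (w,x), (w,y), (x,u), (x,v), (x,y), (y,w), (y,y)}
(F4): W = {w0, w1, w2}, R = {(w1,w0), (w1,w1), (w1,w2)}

This is the axiom for density; its first-order frame correspondent is forall x forall y (Rxy -> exists z (Rxz & Rzy)).
(F1): satisfies the condition.
(F2): fails — R01 but no z with R0z and Rz1.
(F3): fails — Ruv but no z with Ruz and Rzv.
(F4): satisfies the condition.
Valid on: (F1), (F4).

(F1), (F4)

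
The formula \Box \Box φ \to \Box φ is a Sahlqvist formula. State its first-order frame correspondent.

Suppose □□φ→□φ is valid. Take Rxy and set V(φ)={w : xR²w}. Then □□φ at x, so □φ at x, so φ at y, i.e. ∃z(Rxz∧Rzy).

Density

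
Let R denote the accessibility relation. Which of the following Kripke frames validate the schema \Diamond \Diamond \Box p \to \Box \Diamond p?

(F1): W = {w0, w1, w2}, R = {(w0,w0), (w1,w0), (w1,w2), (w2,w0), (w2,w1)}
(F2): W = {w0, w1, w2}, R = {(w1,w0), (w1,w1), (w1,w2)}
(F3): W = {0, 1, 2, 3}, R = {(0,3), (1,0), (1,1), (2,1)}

(F1)

The schema corresponds to a generalized confluence (Geach) condition: \forall x \forall y \forall z ((x R^2 y \wedge xRz) \to \exists w (yRw \wedge zRw)).
(F1): condition met.
(F2): fails — w1R²w0, w1Rw0 but no w with w0Rw and w0Rw.
(F3): fails — 1R²0, 1R1 but no w with 0Rw and 1Rw.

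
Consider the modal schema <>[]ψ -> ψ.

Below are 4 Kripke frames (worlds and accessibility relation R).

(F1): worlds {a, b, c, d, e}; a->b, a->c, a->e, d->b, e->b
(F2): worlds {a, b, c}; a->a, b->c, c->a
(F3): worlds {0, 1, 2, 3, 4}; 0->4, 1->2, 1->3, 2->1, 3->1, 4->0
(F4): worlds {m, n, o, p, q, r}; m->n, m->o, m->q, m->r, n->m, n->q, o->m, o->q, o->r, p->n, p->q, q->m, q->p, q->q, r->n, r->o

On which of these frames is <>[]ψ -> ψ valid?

The schema corresponds to symmetry: forall x forall y (Rxy -> Ryx).
(F1): fails — Reb but not Rbe.
(F2): fails — Rca but not Rac.
(F3): satisfies the condition.
(F4): fails — Rpn but not Rnp.

(F3)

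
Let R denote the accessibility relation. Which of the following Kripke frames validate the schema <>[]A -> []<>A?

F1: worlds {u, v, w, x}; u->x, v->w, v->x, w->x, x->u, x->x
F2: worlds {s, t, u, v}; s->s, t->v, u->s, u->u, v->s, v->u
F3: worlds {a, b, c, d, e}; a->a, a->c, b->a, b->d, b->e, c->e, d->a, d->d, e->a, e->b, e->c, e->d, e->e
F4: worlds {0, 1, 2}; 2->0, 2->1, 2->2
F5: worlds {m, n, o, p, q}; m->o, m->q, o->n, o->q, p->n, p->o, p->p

This is the axiom for convergence; its first-order frame correspondent is forall x forall y forall z (Rxy & Rxz -> exists w (Ryw & Rzw)).
F1: holds.
F2: holds.
F3: fails — Raa and Rac but a and c have no common successor.
F4: fails — R22 and R20 but 2 and 0 have no common successor.
F5: fails — Rmo and Rmq but o and q have no common successor.

F1, F2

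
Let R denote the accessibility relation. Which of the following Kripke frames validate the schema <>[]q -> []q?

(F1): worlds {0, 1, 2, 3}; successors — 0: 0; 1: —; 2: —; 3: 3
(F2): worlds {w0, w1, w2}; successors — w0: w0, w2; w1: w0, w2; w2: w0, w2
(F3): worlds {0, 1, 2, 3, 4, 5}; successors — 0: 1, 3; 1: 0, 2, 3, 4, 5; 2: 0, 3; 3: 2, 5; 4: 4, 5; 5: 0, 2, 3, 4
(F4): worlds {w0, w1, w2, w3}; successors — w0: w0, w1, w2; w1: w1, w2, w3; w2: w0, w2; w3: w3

(F1), (F2)

This is the axiom for a generalized confluence (Geach) condition; its first-order frame correspondent is forall x forall y forall z ((xRy & xRz) -> exists w (yRw & z = w)).
(F1): ✓.
(F2): ✓.
(F3): fails — 0R1, 0R1 but no w with 1Rw and 1=w.
(F4): fails — w0Rw1, w0Rw0 but no w with w1Rw and w0=w.
Valid on: (F1), (F2).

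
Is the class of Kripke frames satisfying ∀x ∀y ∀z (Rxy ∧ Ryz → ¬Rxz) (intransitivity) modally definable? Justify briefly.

Modal frame validity is preserved under surjective bounded morphisms.
The 7-cycle (worlds a,b,c,d,e,f,g with a→b→c→d→e→f→g→a) is intransitive. Mapping every world to a single reflexive point • is a surjective bounded morphism; the reflexive point is not intransitive (R••∧R•• but R••).
So no modal formula (or set of formulas) defines exactly the intransitive frames.

No — not modally definable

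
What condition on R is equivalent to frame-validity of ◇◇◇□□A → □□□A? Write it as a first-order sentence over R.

This is a Sahlqvist (Geach-type) schema ◇^3□^2A → □^3◇^0A.
Minimal-valuation argument: fix x; take any y with xR^3y and any z with xR^3z. Set V(A) to the set of worlds R-reachable from y in exactly 2 steps. Then □^2A holds at y, so the antecedent holds at x; validity forces ◇^0A at z, giving a w with zR^0w and yR^2w.
First-order correspondent: ∀x ∀y ∀z ((xR³y ∧ xR³z) → ∃w (yR²w ∧ z = w)).

∀x ∀y ∀z ((xR³y ∧ xR³z) → ∃w (yR²w ∧ z = w))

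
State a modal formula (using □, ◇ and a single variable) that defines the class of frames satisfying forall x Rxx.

A defining formula is □r → r (the T axiom).
Suppose □r→r is valid. At any x set V(r)={w : Rxw}. Then □r holds at x, so r holds at x, i.e. Rxx.

□r → r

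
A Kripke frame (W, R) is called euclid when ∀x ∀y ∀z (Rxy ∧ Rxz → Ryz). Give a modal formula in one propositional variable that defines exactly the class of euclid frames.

A defining formula is ◇ψ → □◇ψ (the 5 axiom).
Suppose ◇ψ→□◇ψ is valid. Take Rxy, Rxz and set V(ψ)={y}. Then ◇ψ at x, so □◇ψ at x, so ◇ψ at z, so some w with Rzw has ψ; w=y, i.e. Rzy. By symmetry of the argument, Ryz.

◇ψ → □◇ψ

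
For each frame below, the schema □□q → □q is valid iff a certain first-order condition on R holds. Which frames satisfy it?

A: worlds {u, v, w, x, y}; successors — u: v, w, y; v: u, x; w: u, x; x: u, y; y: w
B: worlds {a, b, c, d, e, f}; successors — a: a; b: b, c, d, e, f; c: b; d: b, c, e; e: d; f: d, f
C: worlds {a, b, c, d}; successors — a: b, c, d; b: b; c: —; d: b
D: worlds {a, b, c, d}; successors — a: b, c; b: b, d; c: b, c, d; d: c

D

The schema corresponds to density: ∀x ∀y (Rxy → ∃z (Rxz ∧ Rzy)).
A: fails — Ruv but no z with Ruz and Rzv.
B: fails — Red but no z with Rez and Rzd.
C: fails — Rac but no z with Raz and Rzc.
D: satisfies the condition.
Valid on: D.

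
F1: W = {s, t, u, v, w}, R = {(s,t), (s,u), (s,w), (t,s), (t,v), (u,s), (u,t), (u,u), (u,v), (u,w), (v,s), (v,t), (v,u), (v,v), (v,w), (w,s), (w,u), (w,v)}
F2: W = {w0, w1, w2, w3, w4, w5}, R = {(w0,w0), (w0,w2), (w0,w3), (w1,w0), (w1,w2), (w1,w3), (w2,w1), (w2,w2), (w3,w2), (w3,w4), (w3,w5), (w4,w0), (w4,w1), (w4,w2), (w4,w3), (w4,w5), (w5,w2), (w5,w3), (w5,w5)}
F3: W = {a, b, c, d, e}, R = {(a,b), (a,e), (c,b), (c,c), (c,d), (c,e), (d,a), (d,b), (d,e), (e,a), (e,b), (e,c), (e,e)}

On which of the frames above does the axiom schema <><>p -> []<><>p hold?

F1

The schema corresponds to a generalized confluence (Geach) condition: forall x forall y forall z ((x R^2 y & xRz) -> exists w (y = w & z R^2 w)).
F1: holds.
F2: fails — w0R²w4, w0Rw2 but no w with w4=w and w2R²w.
F3: fails — aR²a, aRb but no w with a=w and bR²w.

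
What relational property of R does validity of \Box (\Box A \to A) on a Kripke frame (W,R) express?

shift-reflexivity: \forall x \forall y (Rxy \to Ryy)

Suppose □(□A→A) is valid. Take Rxy and set V(A)={w : Ryw}. Then at y, □A holds; since □(□A→A) at x, □A→A at y, so A at y, i.e. Ryy.
The converse is a direct semantic check.
So the correspondent is shift-reflexivity.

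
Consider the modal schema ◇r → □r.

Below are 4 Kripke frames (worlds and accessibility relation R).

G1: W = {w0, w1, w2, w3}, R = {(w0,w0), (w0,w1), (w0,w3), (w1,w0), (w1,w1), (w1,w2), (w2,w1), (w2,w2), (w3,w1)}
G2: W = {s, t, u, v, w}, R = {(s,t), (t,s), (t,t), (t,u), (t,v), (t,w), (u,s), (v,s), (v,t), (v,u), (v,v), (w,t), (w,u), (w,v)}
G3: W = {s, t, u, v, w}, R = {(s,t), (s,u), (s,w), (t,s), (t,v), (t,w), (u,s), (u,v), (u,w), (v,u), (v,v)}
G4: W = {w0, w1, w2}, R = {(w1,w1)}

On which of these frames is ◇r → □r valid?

This is the axiom for partial functionality; its first-order frame correspondent is ∀x ∀y ∀z (Rxy ∧ Rxz → y = z).
G1: fails — w0 sees both w0 and w1.
G2: fails — t sees both s and t.
G3: fails — s sees both t and u.
G4: satisfies the condition.

G4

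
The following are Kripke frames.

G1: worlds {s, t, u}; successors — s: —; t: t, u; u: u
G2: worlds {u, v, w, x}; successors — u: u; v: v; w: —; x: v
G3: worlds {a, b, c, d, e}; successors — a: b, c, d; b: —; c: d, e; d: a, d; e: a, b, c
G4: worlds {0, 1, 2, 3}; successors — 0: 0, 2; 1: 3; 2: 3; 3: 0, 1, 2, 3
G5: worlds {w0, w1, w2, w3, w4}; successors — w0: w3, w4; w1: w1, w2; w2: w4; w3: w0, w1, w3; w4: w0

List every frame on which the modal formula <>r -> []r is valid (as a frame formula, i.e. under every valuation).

Frame correspondent (Sahlqvist): forall x forall y forall z (Rxy & Rxz -> y = z) — i.e. partial functionality.
G1: fails — t sees both t and u.
G2: condition met.
G3: fails — a sees both b and c.
G4: fails — 0 sees both 0 and 2.
G5: fails — w0 sees both w3 and w4.

G2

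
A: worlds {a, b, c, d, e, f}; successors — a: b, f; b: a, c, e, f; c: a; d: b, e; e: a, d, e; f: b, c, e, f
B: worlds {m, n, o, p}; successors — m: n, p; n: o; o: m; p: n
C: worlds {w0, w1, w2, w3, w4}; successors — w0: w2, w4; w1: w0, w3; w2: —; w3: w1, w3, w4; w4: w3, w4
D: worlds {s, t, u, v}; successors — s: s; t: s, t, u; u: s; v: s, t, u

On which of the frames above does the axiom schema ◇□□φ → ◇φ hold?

A, D

The schema corresponds to a generalized confluence (Geach) condition: ∀x ∀y (xRy → ∃w (yR²w ∧ xRw)).
A: condition met.
B: fails — mRn but no w with nR²w and mRw.
C: fails — w0Rw2 but no w with w2R²w and w0Rw.
D: condition met.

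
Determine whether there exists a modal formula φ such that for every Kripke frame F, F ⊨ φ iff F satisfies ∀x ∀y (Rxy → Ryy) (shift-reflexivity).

Definable; □(□q → q) defines it

The condition is shift-reflexivity. A defining modal formula is □(□q → q).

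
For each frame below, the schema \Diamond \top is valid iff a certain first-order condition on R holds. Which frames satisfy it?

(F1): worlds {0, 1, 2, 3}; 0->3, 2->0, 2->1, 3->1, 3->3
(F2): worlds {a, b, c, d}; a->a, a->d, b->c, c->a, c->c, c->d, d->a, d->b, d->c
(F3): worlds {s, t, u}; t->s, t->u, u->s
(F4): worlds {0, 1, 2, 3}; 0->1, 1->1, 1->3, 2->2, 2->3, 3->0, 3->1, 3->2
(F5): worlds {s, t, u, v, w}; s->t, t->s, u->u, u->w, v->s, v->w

(F2), (F4)

This is the axiom for seriality; its first-order frame correspondent is \forall x \exists y Rxy.
(F1): fails — world 1 has no successor.
(F2): satisfies the condition.
(F3): fails — world s has no successor.
(F4): satisfies the condition.
(F5): fails — world w has no successor.
Valid on: (F2), (F4).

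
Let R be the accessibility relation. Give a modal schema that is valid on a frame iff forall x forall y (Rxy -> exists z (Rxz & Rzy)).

This is density; the standard corresponding axiom is C4: □□r → □r.
Suppose □□r→□r is valid. Take Rxy and set V(r)={w : xR²w}. Then □□r at x, so □r at x, so r at y, i.e. ∃z(Rxz∧Rzy).

□□r → □r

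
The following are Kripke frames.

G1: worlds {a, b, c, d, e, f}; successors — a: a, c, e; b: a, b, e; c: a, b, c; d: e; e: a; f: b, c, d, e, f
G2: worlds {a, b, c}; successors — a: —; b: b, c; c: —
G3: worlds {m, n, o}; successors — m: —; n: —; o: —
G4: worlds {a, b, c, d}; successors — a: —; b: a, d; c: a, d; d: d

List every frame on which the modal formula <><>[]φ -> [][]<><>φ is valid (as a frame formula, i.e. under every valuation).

G3, G4

Frame correspondent (Sahlqvist): forall x forall y forall z ((x R^2 y & x R^2 z) -> exists w (yRw & z R^2 w)) — i.e. a generalized confluence (Geach) condition.
G1: fails — fR²d, fR²d but no w with dRw and dR²w.
G2: fails — bR²b, bR²c but no w with bRw and cR²w.
G3: holds.
G4: holds.
Valid on: G3, G4.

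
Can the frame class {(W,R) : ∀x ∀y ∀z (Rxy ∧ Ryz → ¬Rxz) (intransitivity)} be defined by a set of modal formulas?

Any modally definable frame class is closed under surjective bounded morphisms.
The 5-cycle (worlds w0,w1,w2,w3,w4 with w0→w1→w2→w3→w4→w0) is intransitive. Mapping every world to a single reflexive point • is a surjective bounded morphism; the reflexive point is not intransitive (R••∧R•• but R••).
Hence intransitivity is not modally definable.

No — not modally definable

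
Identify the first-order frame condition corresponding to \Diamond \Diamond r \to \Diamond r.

This is frame-equivalent to □r → □□r (substitute ¬r for r and contrapose).
Suppose □r→□□r is valid. Take Rxy, Ryz and set V(r)={w : Rxw}. Then □r at x, so □□r at x, so □r at y, so r at z, i.e. Rxz.

Transitivity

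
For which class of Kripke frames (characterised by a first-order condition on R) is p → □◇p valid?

This schema is the B axiom.
It corresponds to symmetry: ∀x ∀y (Rxy → Ryx).

Symmetry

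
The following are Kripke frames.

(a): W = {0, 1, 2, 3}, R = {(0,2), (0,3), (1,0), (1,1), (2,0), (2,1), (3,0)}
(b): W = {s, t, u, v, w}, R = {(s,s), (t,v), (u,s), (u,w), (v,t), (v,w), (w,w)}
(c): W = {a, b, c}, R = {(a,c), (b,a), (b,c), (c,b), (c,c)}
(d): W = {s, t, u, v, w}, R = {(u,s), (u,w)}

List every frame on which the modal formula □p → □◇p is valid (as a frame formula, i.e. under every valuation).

(c)

The schema corresponds to a generalized confluence (Geach) condition: ∀x ∀z (xRz → ∃w (xRw ∧ zRw)).
(a): fails — 0R2 but no w with 0Rw and 2Rw.
(b): fails — tRv but no w* with tRw* and vRw*.
(c): satisfies the condition.
(d): fails — uRs but no w* with uRw* and sRw*.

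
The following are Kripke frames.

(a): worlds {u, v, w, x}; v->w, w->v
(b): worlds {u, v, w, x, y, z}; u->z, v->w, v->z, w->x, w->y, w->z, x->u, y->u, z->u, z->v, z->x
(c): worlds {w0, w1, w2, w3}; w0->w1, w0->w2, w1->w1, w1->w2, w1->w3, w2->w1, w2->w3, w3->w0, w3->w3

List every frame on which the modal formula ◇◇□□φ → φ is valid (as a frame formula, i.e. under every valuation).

The schema corresponds to a generalized confluence (Geach) condition: ∀x ∀y (xR²y → ∃w (yR²w ∧ x = w)).
(a): holds.
(b): fails — uR²x but no t with xR²t and u=t.
(c): holds.

(a), (c)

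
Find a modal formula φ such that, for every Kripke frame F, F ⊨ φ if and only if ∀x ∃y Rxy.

□ψ → ◇ψ

The condition is seriality. The D schema □ψ → ◇ψ defines it.
Suppose □ψ→◇ψ is valid. At any x set V(ψ)=W. Then □ψ at x, so ◇ψ at x, so x has a successor.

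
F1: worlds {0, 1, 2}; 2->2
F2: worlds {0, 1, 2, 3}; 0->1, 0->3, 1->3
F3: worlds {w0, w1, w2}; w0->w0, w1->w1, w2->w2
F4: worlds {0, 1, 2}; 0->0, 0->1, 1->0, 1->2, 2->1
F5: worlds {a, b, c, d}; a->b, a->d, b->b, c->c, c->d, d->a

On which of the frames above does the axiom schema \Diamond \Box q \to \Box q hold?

F1, F3

The schema corresponds to the Euclidean property: \forall x \forall y \forall z (Rxy \wedge Rxz \to Ryz).
F1: holds.
F2: fails — R01 and R01 but not R11.
F3: holds.
F4: fails — R01 and R01 but not R11.
F5: fails — Rab and Rad but not Rbd.
Valid on: F1, F3.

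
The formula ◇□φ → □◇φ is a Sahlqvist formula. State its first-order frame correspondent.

Suppose ◇□φ→□◇φ is valid. Take Rxy, Rxz and set V(φ)={w : Ryw}. Then □φ at y so ◇□φ at x, so □◇φ at x, so ◇φ at z, giving w with Rzw and Ryw.
Conversely, on a frame with convergence the schema holds at every world under every valuation.
So the correspondent is convergence.

Convergence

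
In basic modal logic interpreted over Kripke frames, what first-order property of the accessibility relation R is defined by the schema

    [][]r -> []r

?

Density

This schema is the C4 axiom.
Its frame correspondent is density — forall x forall y (Rxy -> exists z (Rxz & Rzy)).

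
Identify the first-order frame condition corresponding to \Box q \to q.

Suppose □q→q is valid. At any x set V(q)={w : Rxw}. Then □q holds at x, so q holds at x, i.e. Rxx.
Conversely, on a frame with reflexivity the schema holds at every world under every valuation.
So the correspondent is reflexivity.

reflexivity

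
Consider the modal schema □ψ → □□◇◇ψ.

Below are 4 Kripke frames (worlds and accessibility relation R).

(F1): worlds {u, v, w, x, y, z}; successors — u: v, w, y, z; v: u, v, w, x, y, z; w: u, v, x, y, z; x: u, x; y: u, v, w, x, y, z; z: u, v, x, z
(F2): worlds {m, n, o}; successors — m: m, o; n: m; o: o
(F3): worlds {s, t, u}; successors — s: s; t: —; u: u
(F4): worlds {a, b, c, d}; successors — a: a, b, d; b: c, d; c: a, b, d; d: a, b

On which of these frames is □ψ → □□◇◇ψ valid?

The schema corresponds to a generalized confluence (Geach) condition: ∀x ∀z (xR²z → ∃w (xRw ∧ zR²w)).
(F1): ✓.
(F2): fails — nR²o but no w with nRw and oR²w.
(F3): ✓.
(F4): ✓.
Valid on: (F1), (F3), (F4).

(F1), (F3), (F4)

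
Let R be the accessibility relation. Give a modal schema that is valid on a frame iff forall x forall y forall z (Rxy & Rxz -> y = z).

This is partial functionality; the standard corresponding axiom is CD: ◇r → □r.

◇r → □r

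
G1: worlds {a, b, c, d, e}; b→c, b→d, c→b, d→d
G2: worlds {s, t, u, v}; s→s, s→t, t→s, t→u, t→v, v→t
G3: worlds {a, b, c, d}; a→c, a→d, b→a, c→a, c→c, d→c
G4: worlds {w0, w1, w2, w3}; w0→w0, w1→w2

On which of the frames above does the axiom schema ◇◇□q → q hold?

G4

Frame correspondent (Sahlqvist): ∀x ∀y (xR²y → ∃w (yRw ∧ x = w)) — i.e. a generalized confluence (Geach) condition.
G1: fails — bR²b but no w with bRw and b=w.
G2: fails — sR²u but no w with uRw and s=w.
G3: fails — aR²a but no w with aRw and a=w.
G4: holds.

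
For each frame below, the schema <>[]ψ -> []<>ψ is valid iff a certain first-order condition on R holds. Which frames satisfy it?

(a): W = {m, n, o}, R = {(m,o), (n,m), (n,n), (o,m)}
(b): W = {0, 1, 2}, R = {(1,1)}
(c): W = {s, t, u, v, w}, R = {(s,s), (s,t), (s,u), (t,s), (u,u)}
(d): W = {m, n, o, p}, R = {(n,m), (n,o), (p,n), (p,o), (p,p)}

(b)

The schema corresponds to convergence: forall x forall y forall z (Rxy & Rxz -> exists w (Ryw & Rzw)).
(a): fails — Rnn and Rnm but n and m have no common successor.
(b): satisfies the condition.
(c): fails — Rsu and Rst but u and t have no common successor.
(d): fails — Rno and Rno but o and o have no common successor.
Valid on: (b).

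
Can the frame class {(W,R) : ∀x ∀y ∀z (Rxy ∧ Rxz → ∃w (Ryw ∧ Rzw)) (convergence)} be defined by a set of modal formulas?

Yes: it is convergence, defined by the .2 schema ◇□q → □◇q.

Yes, by ◇□q → □◇q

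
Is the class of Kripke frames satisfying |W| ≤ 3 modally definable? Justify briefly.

No

Modal frame validity is preserved under disjoint unions.
Any modal formula valid on each of 4 disjoint one-world frames is valid on their disjoint union (validity is preserved under disjoint unions). Each one-world frame has |W|=1≤3, but the union has |W|=4.
Hence having at most 3 worlds is not modally definable.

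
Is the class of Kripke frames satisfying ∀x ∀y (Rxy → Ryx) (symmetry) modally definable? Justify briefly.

Yes: it is symmetry, defined by the B schema p → □◇p.

Yes — defined by p → □◇p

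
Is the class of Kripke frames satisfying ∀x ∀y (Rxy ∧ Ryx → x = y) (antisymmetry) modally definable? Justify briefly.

Any modally definable frame class is closed under surjective bounded morphisms.
The 6-cycle (worlds s,t,u,v,w,x with s→t→u→v→w→x→s) is antisymmetric. Sending even-indexed worlds to • and odd-indexed worlds to ∘ is a surjective bounded morphism onto the two-world frame with •↔∘, which is not antisymmetric.
So no modal formula (or set of formulas) defines exactly the antisymmetric frames.

Not modally definable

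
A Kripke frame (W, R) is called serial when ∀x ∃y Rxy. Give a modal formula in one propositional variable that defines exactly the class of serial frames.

This is seriality; the standard corresponding axiom is D: □q → ◇q.
Suppose □q→◇q is valid. At any x set V(q)=W. Then □q at x, so ◇q at x, so x has a successor.

□q → ◇q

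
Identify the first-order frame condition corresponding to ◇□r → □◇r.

convergence: ∀x ∀y ∀z (Rxy ∧ Rxz → ∃w (Ryw ∧ Rzw))

This schema is the .2 axiom.
Its frame correspondent is convergence — ∀x ∀y ∀z (Rxy ∧ Rxz → ∃w (Ryw ∧ Rzw)).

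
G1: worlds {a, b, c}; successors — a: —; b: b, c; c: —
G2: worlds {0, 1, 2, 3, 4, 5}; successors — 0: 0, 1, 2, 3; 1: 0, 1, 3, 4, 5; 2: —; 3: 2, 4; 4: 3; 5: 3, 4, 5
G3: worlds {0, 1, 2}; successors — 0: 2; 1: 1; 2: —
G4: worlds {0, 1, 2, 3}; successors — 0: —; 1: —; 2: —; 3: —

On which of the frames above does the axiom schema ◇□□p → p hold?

G4

Frame correspondent (Sahlqvist): ∀x ∀y (xRy → ∃w (yR²w ∧ x = w)) — i.e. a generalized confluence (Geach) condition.
G1: fails — bRc but no w with cR²w and b=w.
G2: fails — 0R2 but no w with 2R²w and 0=w.
G3: fails — 0R2 but no w with 2R²w and 0=w.
G4: condition met.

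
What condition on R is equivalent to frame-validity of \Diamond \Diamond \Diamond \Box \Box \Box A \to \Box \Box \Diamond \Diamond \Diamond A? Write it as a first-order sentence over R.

\forall x \forall y \forall z ((x R^3 y \wedge x R^2 z) \to \exists w (y R^3 w \wedge z R^3 w))

This is a Sahlqvist (Geach-type) schema ◇^3□^3A → □^2◇^3A.
Minimal-valuation argument: fix x; take any y with xR^3y and any z with xR^2z. Set V(A) to the set of worlds R-reachable from y in exactly 3 steps. Then □^3A holds at y, so the antecedent holds at x; validity forces ◇^3A at z, giving a w with zR^3w and yR^3w.
First-order correspondent: \forall x \forall y \forall z ((x R^3 y \wedge x R^2 z) \to \exists w (y R^3 w \wedge z R^3 w)).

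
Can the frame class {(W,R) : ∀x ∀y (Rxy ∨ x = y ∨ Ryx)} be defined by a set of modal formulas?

No — not modally definable

Any modally definable frame class is closed under disjoint unions.
Take 4 disjoint single-world reflexive frames: each is trivially connected, but their disjoint union has 4 worlds with no edge between distinct components, so it is not connected.
So the class is not modally definable.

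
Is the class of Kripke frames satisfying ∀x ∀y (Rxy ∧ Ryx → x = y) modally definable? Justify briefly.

Not definable by any modal formula

Any modally definable frame class is closed under surjective bounded morphisms.
The 8-cycle (worlds a,b,c,d,e,f,g,h with a→b→c→d→e→f→g→h→a) is antisymmetric. Sending even-indexed worlds to • and odd-indexed worlds to ∘ is a surjective bounded morphism onto the two-world frame with •↔∘, which is not antisymmetric.
So the class is not modally definable.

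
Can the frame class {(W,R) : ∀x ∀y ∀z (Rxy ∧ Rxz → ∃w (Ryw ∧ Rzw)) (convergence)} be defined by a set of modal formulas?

Yes, by ◇□q → □◇q

The condition is convergence. A defining modal formula is ◇□q → □◇q.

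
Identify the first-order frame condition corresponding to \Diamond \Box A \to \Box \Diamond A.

Convergence

This is the .2 axiom.
It corresponds to convergence: \forall x \forall y \forall z (Rxy \wedge Rxz \to \exists w (Ryw \wedge Rzw)).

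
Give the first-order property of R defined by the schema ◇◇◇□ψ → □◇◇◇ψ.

∀x ∀y ∀z ((xR³y ∧ xRz) → ∃w (yRw ∧ zR³w))

This is a Sahlqvist (Geach-type) schema ◇^3□^1ψ → □^1◇^3ψ.
Minimal-valuation argument: fix x; take any y with xR^3y and any z with xR^1z. Set V(ψ) to the set of worlds R-reachable from y in exactly 1 step. Then □^1ψ holds at y, so the antecedent holds at x; validity forces ◇^3ψ at z, giving a w with zR^3w and yR^1w.
First-order correspondent: ∀x ∀y ∀z ((xR³y ∧ xRz) → ∃w (yRw ∧ zR³w)).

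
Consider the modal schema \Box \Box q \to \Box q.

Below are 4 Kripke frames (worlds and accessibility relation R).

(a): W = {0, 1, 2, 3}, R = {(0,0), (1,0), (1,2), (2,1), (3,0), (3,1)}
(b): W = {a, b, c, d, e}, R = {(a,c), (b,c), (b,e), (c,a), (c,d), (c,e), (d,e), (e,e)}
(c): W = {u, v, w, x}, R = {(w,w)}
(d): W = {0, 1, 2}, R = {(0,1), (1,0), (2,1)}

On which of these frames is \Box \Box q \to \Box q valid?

(c)

Frame correspondent (Sahlqvist): \forall x \forall y (Rxy \to \exists z (Rxz \wedge Rzy)) — i.e. density.
(a): fails — R31 but no z with R3z and Rz1.
(b): fails — Rbc but no z with Rbz and Rzc.
(c): ✓.
(d): fails — R01 but no z with R0z and Rz1.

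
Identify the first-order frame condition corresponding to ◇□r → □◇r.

convergence

Suppose ◇□r→□◇r is valid. Take Rxy, Rxz and set V(r)={w : Ryw}. Then □r at y so ◇□r at x, so □◇r at x, so ◇r at z, giving w with Rzw and Ryw.
Conversely, any frame satisfying ∀x ∀y ∀z (Rxy ∧ Rxz → ∃w (Ryw ∧ Rzw)) validates the schema.
So the correspondent is convergence.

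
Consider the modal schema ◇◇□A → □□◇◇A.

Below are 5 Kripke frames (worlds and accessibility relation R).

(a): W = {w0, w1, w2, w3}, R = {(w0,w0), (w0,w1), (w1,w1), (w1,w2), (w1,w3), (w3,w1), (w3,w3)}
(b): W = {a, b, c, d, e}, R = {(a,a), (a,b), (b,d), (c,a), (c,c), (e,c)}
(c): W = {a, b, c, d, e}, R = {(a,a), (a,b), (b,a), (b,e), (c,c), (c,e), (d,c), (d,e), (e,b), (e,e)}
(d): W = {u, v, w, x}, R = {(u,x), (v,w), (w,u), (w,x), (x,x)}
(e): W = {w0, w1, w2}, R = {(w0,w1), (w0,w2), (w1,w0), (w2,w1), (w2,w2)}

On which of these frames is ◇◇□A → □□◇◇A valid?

Frame correspondent (Sahlqvist): ∀x ∀y ∀z ((xR²y ∧ xR²z) → ∃w (yRw ∧ zR²w)) — i.e. a generalized confluence (Geach) condition.
(a): fails — w0R²w0, w0R²w2 but no w with w0Rw and w2R²w.
(b): fails — aR²a, aR²b but no w with aRw and bR²w.
(c): condition met.
(d): condition met.
(e): fails — w0R²w1, w0R²w1 but no w with w1Rw and w1R²w.

(c), (d)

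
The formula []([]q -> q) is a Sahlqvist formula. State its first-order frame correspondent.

Shift-reflexivity

This schema is the T□ axiom.
Its frame correspondent is shift-reflexivity — forall x forall y (Rxy -> Ryy).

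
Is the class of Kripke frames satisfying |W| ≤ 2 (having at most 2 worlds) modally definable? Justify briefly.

Not definable by any modal formula

Any modally definable frame class is closed under disjoint unions.
Any modal formula valid on each of 3 disjoint one-world frames is valid on their disjoint union (validity is preserved under disjoint unions). Each one-world frame has |W|=1≤2, but the union has |W|=3.
So the class is not modally definable.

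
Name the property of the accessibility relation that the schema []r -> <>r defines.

seriality: forall x exists y Rxy

This schema is the D axiom.
It corresponds to seriality: forall x exists y Rxy.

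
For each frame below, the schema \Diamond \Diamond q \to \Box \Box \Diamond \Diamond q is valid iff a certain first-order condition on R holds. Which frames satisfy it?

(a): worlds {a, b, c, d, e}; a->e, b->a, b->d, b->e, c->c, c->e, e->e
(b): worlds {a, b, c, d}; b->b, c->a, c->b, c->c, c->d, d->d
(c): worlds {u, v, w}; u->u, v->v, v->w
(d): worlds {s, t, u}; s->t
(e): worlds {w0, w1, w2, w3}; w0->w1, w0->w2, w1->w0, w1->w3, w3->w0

(d)

This is the axiom for a generalized confluence (Geach) condition; its first-order frame correspondent is \forall x \forall y \forall z ((x R^2 y \wedge x R^2 z) \to \exists w (y = w \wedge z R^2 w)).
(a): fails — cR²c, cR²e but no w with c=w and eR²w.
(b): fails — cR²a, cR²a but no w with a=w and aR²w.
(c): fails — vR²v, vR²w but no t with v=t and wR²t.
(d): holds.
(e): fails — w0R²w0, w0R²w3 but no w with w0=w and w3R²w.
Valid on: (d).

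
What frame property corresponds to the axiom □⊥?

Emptiness of R

This is the Ver axiom.
It corresponds to emptiness of R: ∀x ∀y ¬Rxy.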